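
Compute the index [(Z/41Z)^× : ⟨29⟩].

1

Since 29 ∈ (Z/41Z)^×, its order divides φ(41) = 41 − 1 = 40 = 2^3 · 5.
Divisors of 40: 1, 2, 4, 5, 8, 10, 20, 40.
Evaluate successive powers at the divisors of 40:
29^1 ≡ 29 (mod 41)
29^2 ≡ 21 (mod 41)
29^4 ≡ 31 (mod 41)
29^5 ≡ 38 (mod 41)
29^8 ≡ 18 (mod 41)
29^10 ≡ 9 (mod 41)
29^20 ≡ 40 (mod 41)
29^40 ≡ 1 (mod 41) ✓
Thus |⟨29⟩| = ord(29) = 40.
Index = |(Z/41Z)^×| / |⟨29⟩| = 40 / 40 = 1.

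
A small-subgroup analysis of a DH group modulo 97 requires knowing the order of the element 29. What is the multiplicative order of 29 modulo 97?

ord(29) | φ(97) = 97 − 1 = 96 = 2^5 · 3.
Divisors of 96: 1, 2, 3, 4, 6, 8, 12, 16, 24, 32, 48, 96.
Compute 29^d (mod 97) for the divisors d until we hit 1:
29^1 ≡ 29
29^2 ≡ 65
29^3 ≡ 42
29^4 ≡ 54
29^6 ≡ 18
29^8 ≡ 6
29^12 ≡ 33
29^16 ≡ 36
29^24 ≡ 22
29^32 ≡ 35
29^48 ≡ 96
29^96 ≡ 1
The smallest such exponent is 96, so the order of 29 is 96.

96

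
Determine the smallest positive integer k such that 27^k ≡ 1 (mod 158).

Since 27 ∈ (Z/158Z)^×, its order divides φ(158) = φ(2)·φ(79) = 1·78 = 78 = 2 · 3 · 13.
Divisors of 78: 1, 2, 3, 6, 13, 26, 39, 78.
Evaluate successive powers at the divisors of 78:
27^1 ≡ 27
27^2 ≡ 97
27^3 ≡ 91
27^6 ≡ 65
27^13 ≡ 157
27^26 ≡ 1
The smallest such exponent is 26, so the order of 27 is 26.

26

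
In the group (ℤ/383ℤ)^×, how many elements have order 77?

0

φ(383) = 383 − 1 = 382 = 2 · 191.
Since (Z/383Z)^× is cyclic of order 382, the number of elements of order d is φ(d) when d | 382 and 0 otherwise.
77 does not divide 382, so no element of (Z/383Z)^× has order 77.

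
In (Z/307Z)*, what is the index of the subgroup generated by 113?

ord(113) | φ(307) = 307 − 1 = 306 = 2 · 3^2 · 17.
Divisors of 306: 1, 2, 3, 6, 9, 17, 18, 34, 51, 102, 153, 306.
Evaluate successive powers at the divisors of 306:
113^1 ≡ 113 (mod 307)
113^2 ≡ 182 (mod 307)
113^3 ≡ 304 (mod 307)
113^6 ≡ 9 (mod 307)
113^9 ≡ 280 (mod 307)
113^17 ≡ 289 (mod 307)
113^18 ≡ 115 (mod 307)
113^34 ≡ 17 (mod 307)
113^51 ≡ 1 (mod 307) ✓
So ord_307(113) = 51, hence |⟨113⟩| = 51.
Index = |(Z/307Z)^×| / |⟨113⟩| = 306 / 51 = 6.

6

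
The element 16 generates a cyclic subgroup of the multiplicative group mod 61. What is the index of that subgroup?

4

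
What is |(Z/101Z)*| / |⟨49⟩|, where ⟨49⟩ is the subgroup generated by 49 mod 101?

2

ord(49) | φ(101) = 101 − 1 = 100 = 2^2 · 5^2.
Divisors of 100: 1, 2, 4, 5, 10, 20, 25, 50, 100.
Test each divisor d:
49^1 ≡ 49 (mod 101)
49^2 ≡ 78 (mod 101)
49^4 ≡ 24 (mod 101)
49^5 ≡ 65 (mod 101)
49^10 ≡ 84 (mod 101)
49^20 ≡ 87 (mod 101)
49^25 ≡ 100 (mod 101)
49^50 ≡ 1 (mod 101) ✓
Thus |⟨49⟩| = ord(49) = 50.
Index = |(Z/101Z)^×| / |⟨49⟩| = 100 / 50 = 2.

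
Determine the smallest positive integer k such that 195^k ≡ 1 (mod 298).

37

ord(195) | φ(298) = φ(2)·φ(149) = 1·148 = 148 = 2^2 · 37.
Divisors of 148: 1, 2, 4, 37, 74, 148.
Evaluate successive powers at the divisors of 148:
195^1 ≡ 195
195^2 ≡ 179
195^4 ≡ 155
195^37 ≡ 1
Hence ord(195) = 37.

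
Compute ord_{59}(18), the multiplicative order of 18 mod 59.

By Lagrange's theorem, ord_59(18) divides φ(59) = 59 − 1 = 58 = 2 · 29.
Divisors of 58: 1, 2, 29, 58.
Check 18^d mod 59 for each divisor in increasing order:
18^1 ≡ 18 (mod 59)
18^2 ≡ 29 (mod 59)
18^29 ≡ 58 (mod 59)
18^58 ≡ 1 (mod 59) ✓
Hence ord(18) = 58.

58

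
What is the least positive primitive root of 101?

2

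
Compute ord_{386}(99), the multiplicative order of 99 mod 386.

64

By Lagrange's theorem, ord_386(99) divides φ(386) = φ(2)·φ(193) = 1·192 = 192 = 2^6 · 3.
Divisors of 192: 1, 2, 3, 4, 6, 8, 12, 16, 24, 32, 48, 64, 96, 192.
Test each divisor d:
99^1 ≡ 99 (mod 386)
99^2 ≡ 151 (mod 386)
99^3 ≡ 281 (mod 386)
99^4 ≡ 27 (mod 386)
99^6 ≡ 217 (mod 386)
99^8 ≡ 343 (mod 386)
99^12 ≡ 383 (mod 386)
99^16 ≡ 305 (mod 386)
99^24 ≡ 9 (mod 386)
99^32 ≡ 385 (mod 386)
99^48 ≡ 81 (mod 386)
99^64 ≡ 1 (mod 386) ✓
The smallest such exponent is 64, so the order of 99 is 64.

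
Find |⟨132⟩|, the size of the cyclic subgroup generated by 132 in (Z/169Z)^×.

156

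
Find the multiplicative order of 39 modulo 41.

20

Since 39 ∈ (Z/41Z)^×, its order divides φ(41) = 41 − 1 = 40 = 2^3 · 5.
Divisors of 40: 1, 2, 4, 5, 8, 10, 20, 40.
Test each divisor d:
39^1 ≡ 39 (mod 41)
39^2 ≡ 4 (mod 41)
39^4 ≡ 16 (mod 41)
39^5 ≡ 9 (mod 41)
39^8 ≡ 10 (mod 41)
39^10 ≡ 40 (mod 41)
39^20 ≡ 1 (mod 41) ✓
The smallest such exponent is 20, so the order of 39 is 20.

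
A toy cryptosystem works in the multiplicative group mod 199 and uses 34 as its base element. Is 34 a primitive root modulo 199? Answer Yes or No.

Yes

φ(199) = 199 − 1 = 198 = 2 · 3^2 · 11.
An element g generates (Z/199Z)^× iff g^(198/q) ≢ 1 (mod 199) for each prime q ∈ {2, 3, 11}.
34^99 ≡ 198 (mod 199)  [q = 2: ≢ 1 ✓]
34^66 ≡ 106 (mod 199)  [q = 3: ≢ 1 ✓]
34^18 ≡ 114 (mod 199)  [q = 11: ≢ 1 ✓]
All checks pass, so 34 has order 198 and is a primitive root modulo 199.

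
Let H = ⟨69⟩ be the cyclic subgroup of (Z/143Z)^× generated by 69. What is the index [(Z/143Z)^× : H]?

4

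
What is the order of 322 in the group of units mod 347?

The order of 322 must divide φ(347) = 347 − 1 = 346 = 2 · 173.
Divisors of 346: 1, 2, 173, 346.
Compute 322^d (mod 347) for the divisors d until we hit 1:
322^1 ≡ 322 (mod 347)
322^2 ≡ 278 (mod 347)
322^173 ≡ 346 (mod 347)
322^346 ≡ 1 (mod 347) ✓
So ord_347(322) = 346.

346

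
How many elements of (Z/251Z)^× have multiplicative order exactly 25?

20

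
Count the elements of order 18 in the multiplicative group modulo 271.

φ(271) = 271 − 1 = 270 = 2 · 3^3 · 5.
Since (Z/271Z)^× is cyclic of order 270, the number of elements of order d is φ(d) when d | 270 and 0 otherwise.
18 = 2 · 3^2 divides 270, and φ(18) = 6.

6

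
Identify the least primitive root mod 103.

5

φ(103) = 103 − 1 = 102 = 2 · 3 · 17.
Test candidates g = 2, 3, … against the prime factors q ∈ {2, 3, 17} of φ(103): g is a generator iff g^(102/q) ≢ 1 for every such q.
g = 2: 2^51 ≡ 1 — hits 1, so not a primitive root.
g = 3: 3^51 ≡ 102; 3^34 ≡ 1 — hits 1, so not a primitive root.
g = 4: 4^51 ≡ 1 — hits 1, so not a primitive root.
g = 5: 5^51 ≡ 102; 5^34 ≡ 56; 5^6 ≡ 72 — none is 1, so 5 is a primitive root.
Hence the least primitive root of 103 is 5.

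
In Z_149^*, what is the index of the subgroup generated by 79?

1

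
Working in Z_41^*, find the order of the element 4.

ord(4) | φ(41) = 41 − 1 = 40 = 2^3 · 5.
Divisors of 40: 1, 2, 4, 5, 8, 10, 20, 40.
Check 4^d mod 41 for each divisor in increasing order:
4^1 ≡ 4
4^2 ≡ 16
4^4 ≡ 10
4^5 ≡ 40
4^8 ≡ 18
4^10 ≡ 1
Hence ord(4) = 10.

10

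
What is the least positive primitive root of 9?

2

φ(9) = φ(3^2) = 3·(3−1) = 6 = 2 · 3.
Test candidates g = 2, 3, … against the prime factors q ∈ {2, 3} of φ(9): g is a generator iff g^(6/q) ≢ 1 for every such q.
g = 2: 2^3 ≡ 8; 2^2 ≡ 4 — none is 1, so 2 is a primitive root.
Hence the least primitive root of 9 is 2.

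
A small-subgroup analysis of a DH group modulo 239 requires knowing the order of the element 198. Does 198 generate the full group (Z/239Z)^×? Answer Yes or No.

No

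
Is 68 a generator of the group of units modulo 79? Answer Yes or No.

Yes

φ(79) = 79 − 1 = 78 = 2 · 3 · 13.
It suffices to check that the order of 68 is not a proper divisor of 78: compute 68^(78/q) for q ∈ {2, 3, 13}.
68^39 ≡ 78 (mod 79)  [q = 2: ≢ 1 ✓]
68^26 ≡ 55 (mod 79)  [q = 3: ≢ 1 ✓]
68^6 ≡ 65 (mod 79)  [q = 13: ≢ 1 ✓]
None equal 1, so ord_79(68) = 78: 68 is a primitive root.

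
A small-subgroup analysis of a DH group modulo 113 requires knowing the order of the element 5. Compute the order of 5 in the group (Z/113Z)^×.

112

Since 5 ∈ (Z/113Z)^×, its order divides φ(113) = 113 − 1 = 112 = 2^4 · 7.
Divisors of 112: 1, 2, 4, 7, 8, 14, 16, 28, 56, 112.
Check 5^d mod 113 for each divisor in increasing order:
5^1 ≡ 5
5^2 ≡ 25
5^4 ≡ 60
5^7 ≡ 42
5^8 ≡ 97
5^14 ≡ 69
5^16 ≡ 30
5^28 ≡ 15
5^56 ≡ 112
5^112 ≡ 1
Hence ord(5) = 112.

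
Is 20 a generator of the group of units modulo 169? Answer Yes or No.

φ(169) = φ(13^2) = 13·(13−1) = 156 = 2^2 · 3 · 13.
It suffices to check that the order of 20 is not a proper divisor of 156: compute 20^(156/q) for q ∈ {2, 3, 13}.
20^78 ≡ 168 (mod 169)  [q = 2: ≢ 1 ✓]
20^52 ≡ 22 (mod 169)  [q = 3: ≢ 1 ✓]
20^12 ≡ 92 (mod 169)  [q = 13: ≢ 1 ✓]
Every test exponent gives a nontrivial residue, hence 20 generates the full group.

Yes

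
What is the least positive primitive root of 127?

φ(127) = 127 − 1 = 126 = 2 · 3^2 · 7.
Test candidates g = 2, 3, … against the prime factors q ∈ {2, 3, 7} of φ(127): g is a generator iff g^(126/q) ≢ 1 for every such q.
g = 2: 2^63 ≡ 1 — hits 1, so not a primitive root.
g = 3: 3^63 ≡ 126; 3^42 ≡ 107; 3^18 ≡ 4 — none is 1, so 3 is a primitive root.
So 3 is the smallest generator of (Z/127Z)^×.

3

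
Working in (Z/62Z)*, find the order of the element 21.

By Lagrange's theorem, ord_62(21) divides φ(62) = φ(2)·φ(31) = 1·30 = 30 = 2 · 3 · 5.
Divisors of 30: 1, 2, 3, 5, 6, 10, 15, 30.
Check 21^d mod 62 for each divisor in increasing order:
21^1 ≡ 21
21^2 ≡ 7
21^3 ≡ 23
21^5 ≡ 37
21^6 ≡ 33
21^10 ≡ 5
21^15 ≡ 61
21^30 ≡ 1
Hence ord(21) = 30.

30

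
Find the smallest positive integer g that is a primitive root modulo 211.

2

φ(211) = 211 − 1 = 210 = 2 · 3 · 5 · 7.
Test candidates g = 2, 3, … against the prime factors q ∈ {2, 3, 5, 7} of φ(211): g is a generator iff g^(210/q) ≢ 1 for every such q.
g = 2: 2^105 ≡ 210; 2^70 ≡ 196; 2^42 ≡ 107; 2^30 ≡ 171 — none is 1, so 2 is a primitive root.
So 2 is the smallest generator of (Z/211Z)^×.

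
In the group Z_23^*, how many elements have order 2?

φ(23) = 23 − 1 = 22 = 2 · 11.
Since (Z/23Z)^× is cyclic of order 22, the number of elements of order d is φ(d) when d | 22 and 0 otherwise.
2 | 22, and φ(2) = 2 − 1 = 1.

1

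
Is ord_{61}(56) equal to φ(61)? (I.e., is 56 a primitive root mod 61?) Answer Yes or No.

No

φ(61) = 61 − 1 = 60 = 2^2 · 3 · 5.
An element g generates (Z/61Z)^× iff g^(60/q) ≢ 1 (mod 61) for each prime q ∈ {2, 3, 5}.
56^30 ≡ 1 (mod 61)  [q = 2: ≡ 1 ✗]
56^20 ≡ 47 (mod 61)  [q = 3: ≢ 1 ✓]
56^12 ≡ 20 (mod 61)  [q = 5: ≢ 1 ✓]
56^30 ≡ 1 shows ord(56) | 30, strictly less than φ(61); not a primitive root.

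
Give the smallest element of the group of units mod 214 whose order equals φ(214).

5

φ(214) = φ(2)·φ(107) = 1·106 = 106 = 2 · 53.
g is a primitive root iff g^(106/q) ≢ 1 (mod 214) for each prime q ∈ {2, 53}.
g = 2: gcd(2, 214) = 2 > 1, not a unit — skip.
g = 3: 3^53 ≡ 1 — hits 1, so not a primitive root.
g = 4: gcd(4, 214) = 2 > 1, not a unit — skip.
g = 5: 5^53 ≡ 213; 5^2 ≡ 25 — none is 1, so 5 is a primitive root.
Hence the least primitive root of 214 is 5.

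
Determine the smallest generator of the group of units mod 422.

3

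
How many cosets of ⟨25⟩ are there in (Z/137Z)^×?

By Lagrange's theorem, ord_137(25) divides φ(137) = 137 − 1 = 136 = 2^3 · 17.
Divisors of 136: 1, 2, 4, 8, 17, 34, 68, 136.
Compute 25^d (mod 137) for the divisors d until we hit 1:
25^1 ≡ 25
25^2 ≡ 77
25^4 ≡ 38
25^8 ≡ 74
25^17 ≡ 37
25^34 ≡ 136
25^68 ≡ 1
The order of 25 is 68, so the subgroup it generates has 68 elements.
The index is φ(137) / ord(25) = 136 / 68 = 2.

2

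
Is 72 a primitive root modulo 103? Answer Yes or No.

No

φ(103) = 103 − 1 = 102 = 2 · 3 · 17.
An element g generates (Z/103Z)^× iff g^(102/q) ≢ 1 (mod 103) for each prime q ∈ {2, 3, 17}.
72^51 ≡ 1 (mod 103)  [q = 2: ≡ 1 ✗]
72^34 ≡ 1 (mod 103)  [q = 3: ≡ 1 ✗]
72^6 ≡ 61 (mod 103)  [q = 17: ≢ 1 ✓]
72^51 ≡ 1 shows ord(72) | 51, strictly less than φ(103); not a primitive root.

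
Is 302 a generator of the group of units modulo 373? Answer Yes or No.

No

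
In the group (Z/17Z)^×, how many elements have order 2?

1

φ(17) = 17 − 1 = 16 = 2^4.
Since (Z/17Z)^× is cyclic of order 16, the number of elements of order d is φ(d) when d | 16 and 0 otherwise.
2 | 16, and φ(2) = 2 − 1 = 1.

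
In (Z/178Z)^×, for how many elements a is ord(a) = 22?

φ(178) = φ(2)·φ(89) = 1·88 = 88 = 2^3 · 11.
In a cyclic group of order 88, there are φ(d) elements of order d for each divisor d of 88, and zero for non-divisors.
22 = 2 · 11 divides 88, and φ(22) = 10.

10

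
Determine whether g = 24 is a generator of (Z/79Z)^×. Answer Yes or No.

φ(79) = 79 − 1 = 78 = 2 · 3 · 13.
It suffices to check that the order of 24 is not a proper divisor of 78: compute 24^(78/q) for q ∈ {2, 3, 13}.
24^39 ≡ 78 (mod 79)  [q = 2: ≢ 1 ✓]
24^26 ≡ 23 (mod 79)  [q = 3: ≢ 1 ✓]
24^6 ≡ 1 (mod 79)  [q = 13: ≡ 1 ✗]
24^6 ≡ 1 shows ord(24) | 6, strictly less than φ(79); not a primitive root.

No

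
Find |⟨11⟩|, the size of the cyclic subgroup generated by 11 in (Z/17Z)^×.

16

By Lagrange's theorem, ord_17(11) divides φ(17) = 17 − 1 = 16 = 2^4.
Divisors of 16: 1, 2, 4, 8, 16.
Evaluate successive powers at the divisors of 16:
11^1 ≡ 11 (mod 17)
11^2 ≡ 2 (mod 17)
11^4 ≡ 4 (mod 17)
11^8 ≡ 16 (mod 17)
11^16 ≡ 1 (mod 17) ✓
So ord_17(11) = 16.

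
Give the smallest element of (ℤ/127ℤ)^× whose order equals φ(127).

3

φ(127) = 127 − 1 = 126 = 2 · 3^2 · 7.
g is a primitive root iff g^(126/q) ≢ 1 (mod 127) for each prime q ∈ {2, 3, 7}.
g = 2: 2^63 ≡ 1 — hits 1, so not a primitive root.
g = 3: 3^63 ≡ 126; 3^42 ≡ 107; 3^18 ≡ 4 — none is 1, so 3 is a primitive root.
So 3 is the smallest generator of (Z/127Z)^×.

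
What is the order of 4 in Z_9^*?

ord(4) | φ(9) = φ(3^2) = 3·(3−1) = 6 = 2 · 3.
Divisors of 6: 1, 2, 3, 6.
Check 4^d mod 9 for each divisor in increasing order:
4^1 ≡ 4 (mod 9)
4^2 ≡ 7 (mod 9)
4^3 ≡ 1 (mod 9) ✓
The smallest such exponent is 3, so the order of 4 is 3.

3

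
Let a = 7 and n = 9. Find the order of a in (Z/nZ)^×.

Since 7 ∈ (Z/9Z)^×, its order divides φ(9) = φ(3^2) = 3·(3−1) = 6 = 2 · 3.
Divisors of 6: 1, 2, 3, 6.
Test each divisor d:
7^1 ≡ 7
7^2 ≡ 4
7^3 ≡ 1
Hence ord(7) = 3.

3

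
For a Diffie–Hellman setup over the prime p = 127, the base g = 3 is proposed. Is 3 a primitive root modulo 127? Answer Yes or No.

Yes

φ(127) = 127 − 1 = 126 = 2 · 3^2 · 7.
It suffices to check that the order of 3 is not a proper divisor of 126: compute 3^(126/q) for q ∈ {2, 3, 7}.
3^63 ≡ 126 (mod 127)  [q = 2: ≢ 1 ✓]
3^42 ≡ 107 (mod 127)  [q = 3: ≢ 1 ✓]
3^18 ≡ 4 (mod 127)  [q = 7: ≢ 1 ✓]
All checks pass, so 3 has order 126 and is a primitive root modulo 127.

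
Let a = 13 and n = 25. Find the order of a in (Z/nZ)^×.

20

Since 13 ∈ (Z/25Z)^×, its order divides φ(25) = φ(5^2) = 5·(5−1) = 20 = 2^2 · 5.
Divisors of 20: 1, 2, 4, 5, 10, 20.
Test each divisor d:
13^1 ≡ 13 (mod 25)
13^2 ≡ 19 (mod 25)
13^4 ≡ 11 (mod 25)
13^5 ≡ 18 (mod 25)
13^10 ≡ 24 (mod 25)
13^20 ≡ 1 (mod 25) ✓
Therefore the multiplicative order of 13 modulo 25 is 20.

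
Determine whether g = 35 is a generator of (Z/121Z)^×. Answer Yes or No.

Yes

φ(121) = φ(11^2) = 11·(11−1) = 110 = 2 · 5 · 11.
Test 35^(110/q) mod 121 for each prime factor q of 110:
35^55 ≡ 120 (mod 121)  [q = 2: ≢ 1 ✓]
35^22 ≡ 81 (mod 121)  [q = 5: ≢ 1 ✓]
35^10 ≡ 100 (mod 121)  [q = 11: ≢ 1 ✓]
Every test exponent gives a nontrivial residue, hence 35 generates the full group.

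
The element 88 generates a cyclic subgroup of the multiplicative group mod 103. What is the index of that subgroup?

1

ord(88) | φ(103) = 103 − 1 = 102 = 2 · 3 · 17.
Divisors of 102: 1, 2, 3, 6, 17, 34, 51, 102.
Compute 88^d (mod 103) for the divisors d until we hit 1:
88^1 ≡ 88
88^2 ≡ 19
88^3 ≡ 24
88^6 ≡ 61
88^17 ≡ 57
88^34 ≡ 56
88^51 ≡ 102
88^102 ≡ 1
Thus |⟨88⟩| = ord(88) = 102.
Index = |(Z/103Z)^×| / |⟨88⟩| = 102 / 102 = 1.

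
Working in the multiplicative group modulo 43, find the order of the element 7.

Since 7 ∈ (Z/43Z)^×, its order divides φ(43) = 43 − 1 = 42 = 2 · 3 · 7.
Divisors of 42: 1, 2, 3, 6, 7, 14, 21, 42.
Compute 7^d (mod 43) for the divisors d until we hit 1:
7^1 ≡ 7 (mod 43)
7^2 ≡ 6 (mod 43)
7^3 ≡ 42 (mod 43)
7^6 ≡ 1 (mod 43) ✓
So ord_43(7) = 6.

6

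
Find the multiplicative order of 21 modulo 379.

By Lagrange's theorem, ord_379(21) divides φ(379) = 379 − 1 = 378 = 2 · 3^3 · 7.
Divisors of 378: 1, 2, 3, 6, 7, 9, 14, 18, 21, 27, 42, 54, 63, 126, 189, 378.
Test each divisor d:
21^1 ≡ 21
21^2 ≡ 62
21^3 ≡ 165
21^6 ≡ 316
21^7 ≡ 193
21^9 ≡ 217
21^14 ≡ 107
21^18 ≡ 93
21^21 ≡ 185
21^27 ≡ 94
21^42 ≡ 115
21^54 ≡ 119
21^63 ≡ 51
21^126 ≡ 327
21^189 ≡ 1
The smallest such exponent is 189, so the order of 21 is 189.

189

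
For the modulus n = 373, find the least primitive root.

2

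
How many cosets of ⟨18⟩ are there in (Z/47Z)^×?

Since 18 ∈ (Z/47Z)^×, its order divides φ(47) = 47 − 1 = 46 = 2 · 23.
Divisors of 46: 1, 2, 23, 46.
Compute 18^d (mod 47) for the divisors d until we hit 1:
18^1 ≡ 18 (mod 47)
18^2 ≡ 42 (mod 47)
18^23 ≡ 1 (mod 47) ✓
The order of 18 is 23, so the subgroup it generates has 23 elements.
The index is φ(47) / ord(18) = 46 / 23 = 2.

2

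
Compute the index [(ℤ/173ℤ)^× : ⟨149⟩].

ord(149) | φ(173) = 173 − 1 = 172 = 2^2 · 43.
Divisors of 172: 1, 2, 4, 43, 86, 172.
Evaluate successive powers at the divisors of 172:
149^1 ≡ 149
149^2 ≡ 57
149^4 ≡ 135
149^43 ≡ 1
So ord_173(149) = 43, hence |⟨149⟩| = 43.
[(Z/173Z)^× : ⟨149⟩] = 172/43 = 4.

4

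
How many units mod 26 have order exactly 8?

φ(26) = φ(2)·φ(13) = 1·12 = 12 = 2^2 · 3.
(Z/26Z)^× is cyclic (|G| = 12); a cyclic group of order m has exactly φ(d) elements of each order d | m, and none otherwise.
8 does not divide 12, so no element of (Z/26Z)^× has order 8.

0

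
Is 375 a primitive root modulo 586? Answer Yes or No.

No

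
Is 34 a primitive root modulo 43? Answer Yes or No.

φ(43) = 43 − 1 = 42 = 2 · 3 · 7.
Test 34^(42/q) mod 43 for each prime factor q of 42:
34^21 ≡ 42 (mod 43)  [q = 2: ≢ 1 ✓]
34^14 ≡ 6 (mod 43)  [q = 3: ≢ 1 ✓]
34^6 ≡ 4 (mod 43)  [q = 7: ≢ 1 ✓]
All checks pass, so 34 has order 42 and is a primitive root modulo 43.

Yes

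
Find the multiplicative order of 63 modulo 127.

14

Since 63 ∈ (Z/127Z)^×, its order divides φ(127) = 127 − 1 = 126 = 2 · 3^2 · 7.
Divisors of 126: 1, 2, 3, 6, 7, 9, 14, 18, 21, 42, 63, 126.
Compute 63^d (mod 127) for the divisors d until we hit 1:
63^1 ≡ 63
63^2 ≡ 32
63^3 ≡ 111
63^6 ≡ 2
63^7 ≡ 126
63^9 ≡ 95
63^14 ≡ 1
Therefore the multiplicative order of 63 modulo 127 is 14.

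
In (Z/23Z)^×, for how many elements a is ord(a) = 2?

1

φ(23) = 23 − 1 = 22 = 2 · 11.
(Z/23Z)^× is cyclic (|G| = 22); a cyclic group of order m has exactly φ(d) elements of each order d | m, and none otherwise.
2 | 22, and φ(2) = 2 − 1 = 1.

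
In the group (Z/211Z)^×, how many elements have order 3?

2

φ(211) = 211 − 1 = 210 = 2 · 3 · 5 · 7.
In a cyclic group of order 210, there are φ(d) elements of order d for each divisor d of 210, and zero for non-divisors.
3 | 210, and φ(3) = 3 − 1 = 2.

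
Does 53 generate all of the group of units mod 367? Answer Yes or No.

φ(367) = 367 − 1 = 366 = 2 · 3 · 61.
Test 53^(366/q) mod 367 for each prime factor q of 366:
53^183 ≡ 1 (mod 367)  [q = 2: ≡ 1 ✗]
53^122 ≡ 83 (mod 367)  [q = 3: ≢ 1 ✓]
53^6 ≡ 211 (mod 367)  [q = 61: ≢ 1 ✓]
The check at q = 2 fails, so 53 generates a proper subgroup.

No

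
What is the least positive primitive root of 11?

2

φ(11) = 11 − 1 = 10 = 2 · 5.
Test candidates g = 2, 3, … against the prime factors q ∈ {2, 5} of φ(11): g is a generator iff g^(10/q) ≢ 1 for every such q.
g = 2: 2^5 ≡ 10; 2^2 ≡ 4 — none is 1, so 2 is a primitive root.
So 2 is the smallest generator of (Z/11Z)^×.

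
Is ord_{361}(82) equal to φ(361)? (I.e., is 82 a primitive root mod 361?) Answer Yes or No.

No

φ(361) = φ(19^2) = 19·(19−1) = 342 = 2 · 3^2 · 19.
Test 82^(342/q) mod 361 for each prime factor q of 342:
82^171 ≡ 1 (mod 361)  [q = 2: ≡ 1 ✗]
82^114 ≡ 68 (mod 361)  [q = 3: ≢ 1 ✓]
82^18 ≡ 267 (mod 361)  [q = 19: ≢ 1 ✓]
82^171 ≡ 1 shows ord(82) | 171, strictly less than φ(361); not a primitive root.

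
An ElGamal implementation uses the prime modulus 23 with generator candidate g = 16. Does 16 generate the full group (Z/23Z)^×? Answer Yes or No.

No

φ(23) = 23 − 1 = 22 = 2 · 11.
It suffices to check that the order of 16 is not a proper divisor of 22: compute 16^(22/q) for q ∈ {2, 11}.
16^11 ≡ 1 (mod 23)  [q = 2: ≡ 1 ✗]
16^2 ≡ 3 (mod 23)  [q = 11: ≢ 1 ✓]
Since 16^11 ≡ 1, the order of 16 divides 11 < 22, so 16 is not a primitive root.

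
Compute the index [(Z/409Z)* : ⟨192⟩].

34

By Lagrange's theorem, ord_409(192) divides φ(409) = 409 − 1 = 408 = 2^3 · 3 · 17.
Divisors of 408: 1, 2, 3, 4, 6, 8, 12, 17, 24, 34, 51, 68, 102, 136, 204, 408.
Evaluate successive powers at the divisors of 408:
192^1 ≡ 192
192^2 ≡ 54
192^3 ≡ 143
192^4 ≡ 53
192^6 ≡ 408
192^8 ≡ 355
192^12 ≡ 1
Thus |⟨192⟩| = ord(192) = 12.
[(Z/409Z)^× : ⟨192⟩] = 408/12 = 34.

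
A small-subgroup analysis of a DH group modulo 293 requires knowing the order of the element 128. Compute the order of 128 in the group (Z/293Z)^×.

The order of 128 must divide φ(293) = 293 − 1 = 292 = 2^2 · 73.
Divisors of 292: 1, 2, 4, 73, 146, 292.
Evaluate successive powers at the divisors of 292:
128^1 ≡ 128 (mod 293)
128^2 ≡ 269 (mod 293)
128^4 ≡ 283 (mod 293)
128^73 ≡ 155 (mod 293)
128^146 ≡ 292 (mod 293)
128^292 ≡ 1 (mod 293) ✓
The smallest such exponent is 292, so the order of 128 is 292.

292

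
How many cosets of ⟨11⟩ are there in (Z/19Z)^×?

6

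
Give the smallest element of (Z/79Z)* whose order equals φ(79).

3

φ(79) = 79 − 1 = 78 = 2 · 3 · 13.
g is a primitive root iff g^(78/q) ≢ 1 (mod 79) for each prime q ∈ {2, 3, 13}.
g = 2: 2^39 ≡ 1 — hits 1, so not a primitive root.
g = 3: 3^39 ≡ 78; 3^26 ≡ 23; 3^6 ≡ 18 — none is 1, so 3 is a primitive root.
The smallest primitive root modulo 79 is 3.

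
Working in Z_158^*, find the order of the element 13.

39

Since 13 ∈ (Z/158Z)^×, its order divides φ(158) = φ(2)·φ(79) = 1·78 = 78 = 2 · 3 · 13.
Divisors of 78: 1, 2, 3, 6, 13, 26, 39, 78.
Test each divisor d:
13^1 ≡ 13 (mod 158)
13^2 ≡ 11 (mod 158)
13^3 ≡ 143 (mod 158)
13^6 ≡ 67 (mod 158)
13^13 ≡ 55 (mod 158)
13^26 ≡ 23 (mod 158)
13^39 ≡ 1 (mod 158) ✓
Hence ord(13) = 39.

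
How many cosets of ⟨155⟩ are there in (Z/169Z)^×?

6

ord(155) | φ(169) = φ(13^2) = 13·(13−1) = 156 = 2^2 · 3 · 13.
Divisors of 156: 1, 2, 3, 4, 6, 12, 13, 26, 39, 52, 78, 156.
Evaluate successive powers at the divisors of 156:
155^1 ≡ 155
155^2 ≡ 27
155^3 ≡ 129
155^4 ≡ 53
155^6 ≡ 79
155^12 ≡ 157
155^13 ≡ 168
155^26 ≡ 1
So ord_169(155) = 26, hence |⟨155⟩| = 26.
The index is φ(169) / ord(155) = 156 / 26 = 6.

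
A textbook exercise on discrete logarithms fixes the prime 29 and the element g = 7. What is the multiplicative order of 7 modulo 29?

7

ord(7) | φ(29) = 29 − 1 = 28 = 2^2 · 7.
Divisors of 28: 1, 2, 4, 7, 14, 28.
Test each divisor d:
7^1 ≡ 7 (mod 29)
7^2 ≡ 20 (mod 29)
7^4 ≡ 23 (mod 29)
7^7 ≡ 1 (mod 29) ✓
Hence ord(7) = 7.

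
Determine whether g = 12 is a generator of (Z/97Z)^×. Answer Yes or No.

No

φ(97) = 97 − 1 = 96 = 2^5 · 3.
An element g generates (Z/97Z)^× iff g^(96/q) ≢ 1 (mod 97) for each prime q ∈ {2, 3}.
12^48 ≡ 1 (mod 97)  [q = 2: ≡ 1 ✗]
12^32 ≡ 1 (mod 97)  [q = 3: ≡ 1 ✗]
The check at q = 2 fails, so 12 generates a proper subgroup.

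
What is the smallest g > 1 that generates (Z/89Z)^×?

φ(89) = 89 − 1 = 88 = 2^3 · 11.
Test candidates g = 2, 3, … against the prime factors q ∈ {2, 11} of φ(89): g is a generator iff g^(88/q) ≢ 1 for every such q.
g = 2: 2^44 ≡ 1 — hits 1, so not a primitive root.
g = 3: 3^44 ≡ 88; 3^8 ≡ 64 — none is 1, so 3 is a primitive root.
Hence the least primitive root of 89 is 3.

3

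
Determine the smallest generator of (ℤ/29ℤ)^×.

φ(29) = 29 − 1 = 28 = 2^2 · 7.
Test candidates g = 2, 3, … against the prime factors q ∈ {2, 7} of φ(29): g is a generator iff g^(28/q) ≢ 1 for every such q.
g = 2: 2^14 ≡ 28; 2^4 ≡ 16 — none is 1, so 2 is a primitive root.
So 2 is the smallest generator of (Z/29Z)^×.

2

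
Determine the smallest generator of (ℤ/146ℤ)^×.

5

φ(146) = φ(2)·φ(73) = 1·72 = 72 = 2^3 · 3^2.
g is a primitive root iff g^(72/q) ≢ 1 (mod 146) for each prime q ∈ {2, 3}.
g = 2: gcd(2, 146) = 2 > 1, not a unit — skip.
g = 3: 3^36 ≡ 1 — hits 1, so not a primitive root.
g = 4: gcd(4, 146) = 2 > 1, not a unit — skip.
g = 5: 5^36 ≡ 145; 5^24 ≡ 81 — none is 1, so 5 is a primitive root.
The smallest primitive root modulo 146 is 5.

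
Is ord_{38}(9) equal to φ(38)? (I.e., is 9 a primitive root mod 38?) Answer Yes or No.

No

φ(38) = φ(2)·φ(19) = 1·18 = 18 = 2 · 3^2.
9 is a primitive root mod 38 iff 9^(φ(38)/q) ≢ 1 for every prime q | φ(38), i.e. q ∈ {2, 3}.
9^9 ≡ 1 (mod 38)  [q = 2: ≡ 1 ✗]
9^6 ≡ 11 (mod 38)  [q = 3: ≢ 1 ✓]
Since 9^9 ≡ 1, the order of 9 divides 9 < 18, so 9 is not a primitive root.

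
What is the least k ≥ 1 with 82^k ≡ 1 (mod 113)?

56

Since 82 ∈ (Z/113Z)^×, its order divides φ(113) = 113 − 1 = 112 = 2^4 · 7.
Divisors of 112: 1, 2, 4, 7, 8, 14, 16, 28, 56, 112.
Evaluate successive powers at the divisors of 112:
82^1 ≡ 82
82^2 ≡ 57
82^4 ≡ 85
82^7 ≡ 95
82^8 ≡ 106
82^14 ≡ 98
82^16 ≡ 49
82^28 ≡ 112
82^56 ≡ 1
Hence ord(82) = 56.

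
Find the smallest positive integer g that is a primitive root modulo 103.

φ(103) = 103 − 1 = 102 = 2 · 3 · 17.
g is a primitive root iff g^(102/q) ≢ 1 (mod 103) for each prime q ∈ {2, 3, 17}.
g = 2: 2^51 ≡ 1 — hits 1, so not a primitive root.
g = 3: 3^51 ≡ 102; 3^34 ≡ 1 — hits 1, so not a primitive root.
g = 4: 4^51 ≡ 1 — hits 1, so not a primitive root.
g = 5: 5^51 ≡ 102; 5^34 ≡ 56; 5^6 ≡ 72 — none is 1, so 5 is a primitive root.
So 5 is the smallest generator of (Z/103Z)^×.

5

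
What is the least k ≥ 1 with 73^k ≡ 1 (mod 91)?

By Lagrange's theorem, ord_91(73) divides φ(91) = φ(7·13) = (7−1)·(13−1) = 6·12 = 72 = 2^3 · 3^2.
Divisors of 72: 1, 2, 3, 4, 6, 8, 9, 12, 18, 24, 36, 72.
Evaluate successive powers at the divisors of 72:
73^1 ≡ 73
73^2 ≡ 51
73^3 ≡ 83
73^4 ≡ 53
73^6 ≡ 64
73^8 ≡ 79
73^9 ≡ 34
73^12 ≡ 1
The smallest such exponent is 12, so the order of 73 is 12.

12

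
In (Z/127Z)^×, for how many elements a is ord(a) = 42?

φ(127) = 127 − 1 = 126 = 2 · 3^2 · 7.
Since (Z/127Z)^× is cyclic of order 126, the number of elements of order d is φ(d) when d | 126 and 0 otherwise.
42 = 2 · 3 · 7 divides 126, and φ(42) = 12.

12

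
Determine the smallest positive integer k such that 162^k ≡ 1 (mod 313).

52

Since 162 ∈ (Z/313Z)^×, its order divides φ(313) = 313 − 1 = 312 = 2^3 · 3 · 13.
Divisors of 312: 1, 2, 3, 4, 6, 8, 12, 13, 24, 26, 39, 52, 78, 104, 156, 312.
Evaluate successive powers at the divisors of 312:
162^1 ≡ 162 (mod 313)
162^2 ≡ 265 (mod 313)
162^3 ≡ 49 (mod 313)
162^4 ≡ 113 (mod 313)
162^6 ≡ 210 (mod 313)
162^8 ≡ 249 (mod 313)
162^12 ≡ 280 (mod 313)
162^13 ≡ 288 (mod 313)
162^24 ≡ 150 (mod 313)
162^26 ≡ 312 (mod 313)
162^39 ≡ 25 (mod 313)
162^52 ≡ 1 (mod 313) ✓
Hence ord(162) = 52.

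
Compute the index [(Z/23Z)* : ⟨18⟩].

2

ord(18) | φ(23) = 23 − 1 = 22 = 2 · 11.
Divisors of 22: 1, 2, 11, 22.
Check 18^d mod 23 for each divisor in increasing order:
18^1 ≡ 18
18^2 ≡ 2
18^11 ≡ 1
The order of 18 is 11, so the subgroup it generates has 11 elements.
The index is φ(23) / ord(18) = 22 / 11 = 2.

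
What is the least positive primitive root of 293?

2

φ(293) = 293 − 1 = 292 = 2^2 · 73.
Test candidates g = 2, 3, … against the prime factors q ∈ {2, 73} of φ(293): g is a generator iff g^(292/q) ≢ 1 for every such q.
g = 2: 2^146 ≡ 292; 2^4 ≡ 16 — none is 1, so 2 is a primitive root.
Hence the least primitive root of 293 is 2.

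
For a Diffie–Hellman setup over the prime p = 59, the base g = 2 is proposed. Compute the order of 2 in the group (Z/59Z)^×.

The order of 2 must divide φ(59) = 59 − 1 = 58 = 2 · 29.
Divisors of 58: 1, 2, 29, 58.
Test each divisor d:
2^1 ≡ 2
2^2 ≡ 4
2^29 ≡ 58
2^58 ≡ 1
Hence ord(2) = 58.

58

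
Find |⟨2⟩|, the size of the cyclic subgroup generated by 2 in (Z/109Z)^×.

Since 2 ∈ (Z/109Z)^×, its order divides φ(109) = 109 − 1 = 108 = 2^2 · 3^3.
Divisors of 108: 1, 2, 3, 4, 6, 9, 12, 18, 27, 36, 54, 108.
Compute 2^d (mod 109) for the divisors d until we hit 1:
2^1 ≡ 2
2^2 ≡ 4
2^3 ≡ 8
2^4 ≡ 16
2^6 ≡ 64
2^9 ≡ 76
2^12 ≡ 63
2^18 ≡ 108
2^27 ≡ 33
2^36 ≡ 1
So ord_109(2) = 36.

36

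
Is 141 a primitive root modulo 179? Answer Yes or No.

No

φ(179) = 179 − 1 = 178 = 2 · 89.
An element g generates (Z/179Z)^× iff g^(178/q) ≢ 1 (mod 179) for each prime q ∈ {2, 89}.
141^89 ≡ 1 (mod 179)  [q = 2: ≡ 1 ✗]
141^2 ≡ 12 (mod 179)  [q = 89: ≢ 1 ✓]
141^89 ≡ 1 shows ord(141) | 89, strictly less than φ(179); not a primitive root.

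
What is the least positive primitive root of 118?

φ(118) = φ(2)·φ(59) = 1·58 = 58 = 2 · 29.
g is a primitive root iff g^(58/q) ≢ 1 (mod 118) for each prime q ∈ {2, 29}.
g = 2: gcd(2, 118) = 2 > 1, not a unit — skip.
g = 3: 3^29 ≡ 1 — hits 1, so not a primitive root.
g = 4: gcd(4, 118) = 2 > 1, not a unit — skip.
g = 5: 5^29 ≡ 1 — hits 1, so not a primitive root.
g = 6: gcd(6, 118) = 2 > 1, not a unit — skip.
g = 7: 7^29 ≡ 1 — hits 1, so not a primitive root.
g = 8: gcd(8, 118) = 2 > 1, not a unit — skip.
g = 9: 9^29 ≡ 1 — hits 1, so not a primitive root.
g = 10: gcd(10, 118) = 2 > 1, not a unit — skip.
g = 11: 11^29 ≡ 117; 11^2 ≡ 3 — none is 1, so 11 is a primitive root.
The smallest primitive root modulo 118 is 11.

11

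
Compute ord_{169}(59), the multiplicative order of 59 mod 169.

156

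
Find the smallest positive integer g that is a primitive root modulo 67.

φ(67) = 67 − 1 = 66 = 2 · 3 · 11.
g is a primitive root iff g^(66/q) ≢ 1 (mod 67) for each prime q ∈ {2, 3, 11}.
g = 2: 2^33 ≡ 66; 2^22 ≡ 37; 2^6 ≡ 64 — none is 1, so 2 is a primitive root.
The smallest primitive root modulo 67 is 2.

2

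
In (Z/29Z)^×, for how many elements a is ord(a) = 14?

6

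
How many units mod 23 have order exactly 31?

0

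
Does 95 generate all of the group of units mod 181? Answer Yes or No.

φ(181) = 181 − 1 = 180 = 2^2 · 3^2 · 5.
95 is a primitive root mod 181 iff 95^(φ(181)/q) ≢ 1 for every prime q | φ(181), i.e. q ∈ {2, 3, 5}.
95^90 ≡ 180 (mod 181)  [q = 2: ≢ 1 ✓]
95^60 ≡ 1 (mod 181)  [q = 3: ≡ 1 ✗]
95^36 ≡ 59 (mod 181)  [q = 5: ≢ 1 ✓]
Since 95^60 ≡ 1, the order of 95 divides 60 < 180, so 95 is not a primitive root.

No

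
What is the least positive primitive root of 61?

2

φ(61) = 61 − 1 = 60 = 2^2 · 3 · 5.
Test candidates g = 2, 3, … against the prime factors q ∈ {2, 3, 5} of φ(61): g is a generator iff g^(60/q) ≢ 1 for every such q.
g = 2: 2^30 ≡ 60; 2^20 ≡ 47; 2^12 ≡ 9 — none is 1, so 2 is a primitive root.
The smallest primitive root modulo 61 is 2.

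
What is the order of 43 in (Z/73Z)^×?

24

Since 43 ∈ (Z/73Z)^×, its order divides φ(73) = 73 − 1 = 72 = 2^3 · 3^2.
Divisors of 72: 1, 2, 3, 4, 6, 8, 9, 12, 18, 24, 36, 72.
Evaluate successive powers at the divisors of 72:
43^1 ≡ 43 (mod 73)
43^2 ≡ 24 (mod 73)
43^3 ≡ 10 (mod 73)
43^4 ≡ 65 (mod 73)
43^6 ≡ 27 (mod 73)
43^8 ≡ 64 (mod 73)
43^9 ≡ 51 (mod 73)
43^12 ≡ 72 (mod 73)
43^18 ≡ 46 (mod 73)
43^24 ≡ 1 (mod 73) ✓
The smallest such exponent is 24, so the order of 43 is 24.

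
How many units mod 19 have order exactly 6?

2

φ(19) = 19 − 1 = 18 = 2 · 3^2.
In a cyclic group of order 18, there are φ(d) elements of order d for each divisor d of 18, and zero for non-divisors.
6 = 2 · 3 divides 18, and φ(6) = 2.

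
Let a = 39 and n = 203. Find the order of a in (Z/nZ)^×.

84

ord(39) | φ(203) = φ(7·29) = (7−1)·(29−1) = 6·28 = 168 = 2^3 · 3 · 7.
Divisors of 168: 1, 2, 3, 4, 6, 7, 8, 12, 14, 21, 24, 28, 42, 56, 84, 168.
Test each divisor d:
39^1 ≡ 39
39^2 ≡ 100
39^3 ≡ 43
39^4 ≡ 53
39^6 ≡ 22
39^7 ≡ 46
39^8 ≡ 170
39^12 ≡ 78
39^14 ≡ 86
39^21 ≡ 99
39^24 ≡ 197
39^28 ≡ 88
39^42 ≡ 57
39^56 ≡ 30
39^84 ≡ 1
So ord_203(39) = 84.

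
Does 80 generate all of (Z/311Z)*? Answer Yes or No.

No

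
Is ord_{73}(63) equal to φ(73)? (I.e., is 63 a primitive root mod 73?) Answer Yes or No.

φ(73) = 73 − 1 = 72 = 2^3 · 3^2.
63 is a primitive root mod 73 iff 63^(φ(73)/q) ≢ 1 for every prime q | φ(73), i.e. q ∈ {2, 3}.
63^36 ≡ 72 (mod 73)  [q = 2: ≢ 1 ✓]
63^24 ≡ 1 (mod 73)  [q = 3: ≡ 1 ✗]
The check at q = 3 fails, so 63 generates a proper subgroup.

No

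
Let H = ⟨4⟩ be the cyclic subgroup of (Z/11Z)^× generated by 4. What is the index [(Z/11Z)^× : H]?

2

The order of 4 must divide φ(11) = 11 − 1 = 10 = 2 · 5.
Divisors of 10: 1, 2, 5, 10.
Compute 4^d (mod 11) for the divisors d until we hit 1:
4^1 ≡ 4
4^2 ≡ 5
4^5 ≡ 1
The order of 4 is 5, so the subgroup it generates has 5 elements.
The index is φ(11) / ord(4) = 10 / 5 = 2.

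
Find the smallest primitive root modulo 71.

7

φ(71) = 71 − 1 = 70 = 2 · 5 · 7.
g is a primitive root iff g^(70/q) ≢ 1 (mod 71) for each prime q ∈ {2, 5, 7}.
g = 2: 2^35 ≡ 1 — hits 1, so not a primitive root.
g = 3: 3^35 ≡ 1 — hits 1, so not a primitive root.
g = 4: 4^35 ≡ 1 — hits 1, so not a primitive root.
g = 5: 5^35 ≡ 1 — hits 1, so not a primitive root.
g = 6: 6^35 ≡ 1 — hits 1, so not a primitive root.
g = 7: 7^35 ≡ 70; 7^14 ≡ 54; 7^10 ≡ 45 — none is 1, so 7 is a primitive root.
Hence the least primitive root of 71 is 7.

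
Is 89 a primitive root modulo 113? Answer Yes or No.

Yes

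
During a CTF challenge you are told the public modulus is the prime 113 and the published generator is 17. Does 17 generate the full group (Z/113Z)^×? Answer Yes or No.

Yes

φ(113) = 113 − 1 = 112 = 2^4 · 7.
It suffices to check that the order of 17 is not a proper divisor of 112: compute 17^(112/q) for q ∈ {2, 7}.
17^56 ≡ 112 (mod 113)  [q = 2: ≢ 1 ✓]
17^16 ≡ 109 (mod 113)  [q = 7: ≢ 1 ✓]
All checks pass, so 17 has order 112 and is a primitive root modulo 113.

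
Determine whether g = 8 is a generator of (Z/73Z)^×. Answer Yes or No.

No

φ(73) = 73 − 1 = 72 = 2^3 · 3^2.
8 is a primitive root mod 73 iff 8^(φ(73)/q) ≢ 1 for every prime q | φ(73), i.e. q ∈ {2, 3}.
8^36 ≡ 1 (mod 73)  [q = 2: ≡ 1 ✗]
8^24 ≡ 1 (mod 73)  [q = 3: ≡ 1 ✗]
Since 8^36 ≡ 1, the order of 8 divides 36 < 72, so 8 is not a primitive root.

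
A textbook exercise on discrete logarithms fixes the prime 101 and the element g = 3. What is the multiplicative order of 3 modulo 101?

100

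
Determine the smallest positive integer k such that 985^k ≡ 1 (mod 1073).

The order of 985 must divide φ(1073) = φ(29·37) = (29−1)·(37−1) = 28·36 = 1008 = 2^4 · 3^2 · 7.
Divisors of 1008: 1, 2, 3, 4, 6, 7, 8, 9, 12, 14, 16, 18, 21, 24, 28, 36, 42, 48, 56, 63, 72, 84, 112, 126, 144, 168, 252, 336, 504, 1008.
Evaluate successive powers at the divisors of 1008:
985^1 ≡ 985 (mod 1073)
985^2 ≡ 233 (mod 1073)
985^3 ≡ 956 (mod 1073)
985^4 ≡ 639 (mod 1073)
985^6 ≡ 813 (mod 1073)
985^7 ≡ 347 (mod 1073)
985^8 ≡ 581 (mod 1073)
985^9 ≡ 376 (mod 1073)
985^12 ≡ 1 (mod 1073) ✓
The smallest such exponent is 12, so the order of 985 is 12.

12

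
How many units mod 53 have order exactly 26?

φ(53) = 53 − 1 = 52 = 2^2 · 13.
In a cyclic group of order 52, there are φ(d) elements of order d for each divisor d of 52, and zero for non-divisors.
26 = 2 · 13 divides 52, and φ(26) = 12.

12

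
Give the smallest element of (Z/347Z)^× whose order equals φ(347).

φ(347) = 347 − 1 = 346 = 2 · 173.
Test candidates g = 2, 3, … against the prime factors q ∈ {2, 173} of φ(347): g is a generator iff g^(346/q) ≢ 1 for every such q.
g = 2: 2^173 ≡ 346; 2^2 ≡ 4 — none is 1, so 2 is a primitive root.
So 2 is the smallest generator of (Z/347Z)^×.

2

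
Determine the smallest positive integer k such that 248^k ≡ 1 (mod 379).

189

By Lagrange's theorem, ord_379(248) divides φ(379) = 379 − 1 = 378 = 2 · 3^3 · 7.
Divisors of 378: 1, 2, 3, 6, 7, 9, 14, 18, 21, 27, 42, 54, 63, 126, 189, 378.
Evaluate successive powers at the divisors of 378:
248^1 ≡ 248 (mod 379)
248^2 ≡ 106 (mod 379)
248^3 ≡ 137 (mod 379)
248^6 ≡ 198 (mod 379)
248^7 ≡ 213 (mod 379)
248^9 ≡ 217 (mod 379)
248^14 ≡ 268 (mod 379)
248^18 ≡ 93 (mod 379)
248^21 ≡ 234 (mod 379)
248^27 ≡ 94 (mod 379)
248^42 ≡ 180 (mod 379)
248^54 ≡ 119 (mod 379)
248^63 ≡ 51 (mod 379)
248^126 ≡ 327 (mod 379)
248^189 ≡ 1 (mod 379) ✓
The smallest such exponent is 189, so the order of 248 is 189.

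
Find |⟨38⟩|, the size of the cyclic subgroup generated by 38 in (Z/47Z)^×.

ord(38) | φ(47) = 47 − 1 = 46 = 2 · 23.
Divisors of 46: 1, 2, 23, 46.
Evaluate successive powers at the divisors of 46:
38^1 ≡ 38 (mod 47)
38^2 ≡ 34 (mod 47)
38^23 ≡ 46 (mod 47)
38^46 ≡ 1 (mod 47) ✓
Therefore the multiplicative order of 38 modulo 47 is 46.

46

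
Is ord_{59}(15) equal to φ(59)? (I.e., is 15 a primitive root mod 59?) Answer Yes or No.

No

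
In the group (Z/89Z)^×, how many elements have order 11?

10

φ(89) = 89 − 1 = 88 = 2^3 · 11.
(Z/89Z)^× is cyclic (|G| = 88); a cyclic group of order m has exactly φ(d) elements of each order d | m, and none otherwise.
11 | 88, and φ(11) = 11 − 1 = 10.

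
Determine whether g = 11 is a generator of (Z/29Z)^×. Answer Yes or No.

Yes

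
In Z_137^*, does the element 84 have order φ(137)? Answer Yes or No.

Yes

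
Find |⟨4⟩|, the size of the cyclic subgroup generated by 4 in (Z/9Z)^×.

3

Since 4 ∈ (Z/9Z)^×, its order divides φ(9) = φ(3^2) = 3·(3−1) = 6 = 2 · 3.
Divisors of 6: 1, 2, 3, 6.
Evaluate successive powers at the divisors of 6:
4^1 ≡ 4 (mod 9)
4^2 ≡ 7 (mod 9)
4^3 ≡ 1 (mod 9) ✓
The smallest such exponent is 3, so the order of 4 is 3.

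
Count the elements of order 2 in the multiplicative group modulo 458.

1

φ(458) = φ(2)·φ(229) = 1·228 = 228 = 2^2 · 3 · 19.
Since (Z/458Z)^× is cyclic of order 228, the number of elements of order d is φ(d) when d | 228 and 0 otherwise.
2 | 228, and φ(2) = 2 − 1 = 1.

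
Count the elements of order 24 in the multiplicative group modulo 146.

φ(146) = φ(2)·φ(73) = 1·72 = 72 = 2^3 · 3^2.
In a cyclic group of order 72, there are φ(d) elements of order d for each divisor d of 72, and zero for non-divisors.
24 = 2^3 · 3 divides 72, and φ(24) = 8.

8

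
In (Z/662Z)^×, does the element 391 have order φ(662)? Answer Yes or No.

Yes

φ(662) = φ(2)·φ(331) = 1·330 = 330 = 2 · 3 · 5 · 11.
Test 391^(330/q) mod 662 for each prime factor q of 330:
391^165 ≡ 661 (mod 662)  [q = 2: ≢ 1 ✓]
391^110 ≡ 31 (mod 662)  [q = 3: ≢ 1 ✓]
391^66 ≡ 481 (mod 662)  [q = 5: ≢ 1 ✓]
391^30 ≡ 605 (mod 662)  [q = 11: ≢ 1 ✓]
All checks pass, so 391 has order 330 and is a primitive root modulo 662.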